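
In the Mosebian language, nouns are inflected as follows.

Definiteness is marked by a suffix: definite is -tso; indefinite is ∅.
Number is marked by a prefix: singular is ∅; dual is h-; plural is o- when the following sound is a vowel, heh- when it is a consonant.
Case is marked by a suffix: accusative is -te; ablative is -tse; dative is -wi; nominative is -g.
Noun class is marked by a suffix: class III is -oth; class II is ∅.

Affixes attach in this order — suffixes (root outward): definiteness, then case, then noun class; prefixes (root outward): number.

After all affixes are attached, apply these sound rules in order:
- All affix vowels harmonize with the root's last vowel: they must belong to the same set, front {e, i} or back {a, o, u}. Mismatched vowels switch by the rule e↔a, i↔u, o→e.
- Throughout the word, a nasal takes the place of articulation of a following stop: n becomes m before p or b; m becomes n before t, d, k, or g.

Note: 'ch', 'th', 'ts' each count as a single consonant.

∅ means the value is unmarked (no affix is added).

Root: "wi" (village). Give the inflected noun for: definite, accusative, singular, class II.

witsete

Attach definiteness definite -tso → witso.
Attach case accusative -te → witsote.
noun class = class II: zero marking, form stays witsote.
number = singular: zero marking, form stays witsote.
Apply vowel harmony: witsote → witsete.
Nasal assimilation: no change.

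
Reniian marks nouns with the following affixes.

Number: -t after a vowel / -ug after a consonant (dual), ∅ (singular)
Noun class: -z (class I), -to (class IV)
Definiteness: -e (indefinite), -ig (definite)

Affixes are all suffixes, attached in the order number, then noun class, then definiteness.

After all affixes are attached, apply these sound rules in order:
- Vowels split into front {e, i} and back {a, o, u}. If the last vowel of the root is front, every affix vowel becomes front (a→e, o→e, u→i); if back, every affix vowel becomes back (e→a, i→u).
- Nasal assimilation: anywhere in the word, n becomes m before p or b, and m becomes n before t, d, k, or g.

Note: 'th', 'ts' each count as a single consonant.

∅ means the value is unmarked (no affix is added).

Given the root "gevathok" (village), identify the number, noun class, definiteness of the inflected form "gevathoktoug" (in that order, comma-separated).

Segment: gevathok-to-ig.
number: ∅ → singular.
noun class: -to → class IV.
definiteness: -ig → definite.

singular, class IV, definite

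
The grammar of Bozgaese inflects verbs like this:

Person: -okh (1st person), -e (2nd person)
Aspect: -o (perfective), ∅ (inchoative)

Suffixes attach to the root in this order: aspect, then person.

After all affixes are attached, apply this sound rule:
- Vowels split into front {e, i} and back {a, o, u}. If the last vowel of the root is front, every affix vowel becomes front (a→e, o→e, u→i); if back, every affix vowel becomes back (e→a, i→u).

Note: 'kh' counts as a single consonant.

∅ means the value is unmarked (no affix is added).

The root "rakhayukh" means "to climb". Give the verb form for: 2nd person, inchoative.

rakhayukha

aspect = inchoative: zero marking, form stays rakhayukh.
Attach person 2nd person -e → rakhayukhe.
Apply vowel harmony: rakhayukhe → rakhayukha.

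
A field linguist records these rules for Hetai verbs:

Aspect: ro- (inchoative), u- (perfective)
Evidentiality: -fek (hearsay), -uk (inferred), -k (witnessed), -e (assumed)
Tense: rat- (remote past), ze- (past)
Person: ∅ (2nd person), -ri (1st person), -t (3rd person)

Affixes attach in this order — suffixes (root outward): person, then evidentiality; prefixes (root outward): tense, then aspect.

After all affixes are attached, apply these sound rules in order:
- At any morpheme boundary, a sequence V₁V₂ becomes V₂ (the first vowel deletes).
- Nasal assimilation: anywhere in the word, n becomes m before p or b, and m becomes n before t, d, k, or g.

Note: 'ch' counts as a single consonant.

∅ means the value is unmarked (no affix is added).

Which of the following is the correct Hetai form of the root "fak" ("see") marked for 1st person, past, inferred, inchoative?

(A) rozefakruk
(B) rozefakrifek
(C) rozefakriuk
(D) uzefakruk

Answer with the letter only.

Attach person 1st person -ri → fakri.
Attach tense past ze- → zefakri.
Attach evidentiality inferred -uk → zefakriuk.
Attach aspect inchoative ro- → rozefakriuk.
Apply vowel deletion: rozefakriuk → rozefakruk.
Nasal assimilation: no change.
So the correct form is rozefakruk, option (A).
(C) rozefakriuk is wrong: it fails to apply the sound rule(s).
(D) uzefakruk is wrong: it uses perfective instead of inchoative for aspect.
(B) rozefakrifek is wrong: it uses hearsay instead of inferred for evidentiality.

A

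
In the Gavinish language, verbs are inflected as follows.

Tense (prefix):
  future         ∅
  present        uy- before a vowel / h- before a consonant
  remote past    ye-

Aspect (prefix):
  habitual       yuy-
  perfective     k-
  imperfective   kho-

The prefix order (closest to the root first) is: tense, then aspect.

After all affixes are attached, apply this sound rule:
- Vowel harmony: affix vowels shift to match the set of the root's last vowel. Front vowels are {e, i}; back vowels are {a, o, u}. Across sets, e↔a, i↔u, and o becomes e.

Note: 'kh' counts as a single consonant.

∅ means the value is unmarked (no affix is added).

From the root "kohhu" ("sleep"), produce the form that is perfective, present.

Attach tense present h- (before consonant 'k') → hkohhu.
Attach aspect perfective k- → khkohhu.
Vowel harmony: no change.

khkohhu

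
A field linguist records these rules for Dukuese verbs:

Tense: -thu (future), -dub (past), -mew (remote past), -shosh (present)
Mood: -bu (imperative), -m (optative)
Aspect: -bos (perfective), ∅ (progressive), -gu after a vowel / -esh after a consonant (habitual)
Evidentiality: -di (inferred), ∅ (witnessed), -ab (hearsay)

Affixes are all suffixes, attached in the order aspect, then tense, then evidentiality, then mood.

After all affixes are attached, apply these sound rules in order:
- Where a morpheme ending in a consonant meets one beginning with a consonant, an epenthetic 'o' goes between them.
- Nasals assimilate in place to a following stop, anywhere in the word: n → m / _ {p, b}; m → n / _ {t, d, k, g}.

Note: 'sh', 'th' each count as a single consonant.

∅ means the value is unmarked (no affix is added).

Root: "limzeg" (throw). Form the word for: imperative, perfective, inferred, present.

Attach aspect perfective -bos → limzegbos.
Attach tense present -shosh → limzegbosshosh.
Attach evidentiality inferred -di → limzegbosshoshdi.
Attach mood imperative -bu → limzegbosshoshdibu.
Apply epenthesis: limzegbosshoshdibu → limzegobososhoshodibu.
Nasal assimilation: no change.

limzegobososhoshodibu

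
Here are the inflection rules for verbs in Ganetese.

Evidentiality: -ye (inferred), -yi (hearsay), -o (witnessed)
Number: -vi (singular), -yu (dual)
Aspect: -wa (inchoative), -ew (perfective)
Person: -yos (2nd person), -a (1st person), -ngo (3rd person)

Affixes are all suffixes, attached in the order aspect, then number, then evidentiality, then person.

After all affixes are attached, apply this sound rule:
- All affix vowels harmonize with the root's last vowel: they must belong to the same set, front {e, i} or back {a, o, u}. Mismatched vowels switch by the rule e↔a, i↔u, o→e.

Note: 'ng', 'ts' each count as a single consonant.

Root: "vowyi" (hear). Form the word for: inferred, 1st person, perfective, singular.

vowyiewviyee

Attach aspect perfective -ew → vowyiew.
Attach number singular -vi → vowyiewvi.
Attach evidentiality inferred -ye → vowyiewviye.
Attach person 1st person -a → vowyiewviyea.
Apply vowel harmony: vowyiewviyea → vowyiewviyee.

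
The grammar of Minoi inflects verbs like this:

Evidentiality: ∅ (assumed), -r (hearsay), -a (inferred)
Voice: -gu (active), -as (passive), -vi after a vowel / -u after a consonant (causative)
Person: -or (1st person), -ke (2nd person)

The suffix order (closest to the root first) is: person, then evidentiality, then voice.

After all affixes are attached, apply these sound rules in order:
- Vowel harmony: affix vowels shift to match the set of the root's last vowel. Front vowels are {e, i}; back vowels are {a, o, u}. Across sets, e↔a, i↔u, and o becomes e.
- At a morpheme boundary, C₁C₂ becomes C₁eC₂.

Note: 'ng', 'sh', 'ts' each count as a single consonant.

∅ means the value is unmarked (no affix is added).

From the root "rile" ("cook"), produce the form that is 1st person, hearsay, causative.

rileereri

Attach person 1st person -or → rileor.
Attach evidentiality hearsay -r → rileorr.
Attach voice causative -u (after consonant 'r') → rileorru.
Apply vowel harmony: rileorru → rileerri.
Apply epenthesis: rileerri → rileereri.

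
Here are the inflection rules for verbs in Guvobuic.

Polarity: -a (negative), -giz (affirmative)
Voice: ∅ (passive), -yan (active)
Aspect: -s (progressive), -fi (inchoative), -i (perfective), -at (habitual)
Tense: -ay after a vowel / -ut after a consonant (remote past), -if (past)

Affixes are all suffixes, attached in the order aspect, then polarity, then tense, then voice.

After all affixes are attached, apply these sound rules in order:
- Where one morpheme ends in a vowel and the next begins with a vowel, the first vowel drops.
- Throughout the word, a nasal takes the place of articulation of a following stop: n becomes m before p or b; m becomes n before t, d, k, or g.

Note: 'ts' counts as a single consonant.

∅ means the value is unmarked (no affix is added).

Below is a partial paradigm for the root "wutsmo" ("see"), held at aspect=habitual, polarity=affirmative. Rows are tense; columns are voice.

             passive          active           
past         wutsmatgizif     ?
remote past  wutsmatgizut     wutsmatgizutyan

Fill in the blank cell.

Attach aspect habitual -at → wutsmoat.
Attach polarity affirmative -giz → wutsmoatgiz.
Attach tense past -if → wutsmoatgizif.
Attach voice active -yan → wutsmoatgizifyan.
Apply vowel deletion: wutsmoatgizifyan → wutsmatgizifyan.
Nasal assimilation: no change.

wutsmatgizifyan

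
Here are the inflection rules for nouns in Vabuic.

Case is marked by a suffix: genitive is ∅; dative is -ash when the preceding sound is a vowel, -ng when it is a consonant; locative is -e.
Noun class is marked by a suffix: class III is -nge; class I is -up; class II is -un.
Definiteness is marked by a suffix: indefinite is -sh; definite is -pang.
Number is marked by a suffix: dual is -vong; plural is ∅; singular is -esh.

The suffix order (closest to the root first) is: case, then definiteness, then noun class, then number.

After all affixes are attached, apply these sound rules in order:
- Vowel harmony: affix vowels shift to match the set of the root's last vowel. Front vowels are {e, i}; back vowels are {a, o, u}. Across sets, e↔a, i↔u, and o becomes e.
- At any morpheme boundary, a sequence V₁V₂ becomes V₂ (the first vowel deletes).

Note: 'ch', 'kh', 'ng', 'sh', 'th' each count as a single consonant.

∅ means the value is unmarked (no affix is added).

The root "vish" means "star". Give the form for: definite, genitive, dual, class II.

case = genitive: zero marking, form stays vish.
Attach definiteness definite -pang → vishpang.
Attach noun class class II -un → vishpangun.
Attach number dual -vong → vishpangunvong.
Apply vowel harmony: vishpangunvong → vishpenginveng.
Vowel deletion: no change.

vishpenginveng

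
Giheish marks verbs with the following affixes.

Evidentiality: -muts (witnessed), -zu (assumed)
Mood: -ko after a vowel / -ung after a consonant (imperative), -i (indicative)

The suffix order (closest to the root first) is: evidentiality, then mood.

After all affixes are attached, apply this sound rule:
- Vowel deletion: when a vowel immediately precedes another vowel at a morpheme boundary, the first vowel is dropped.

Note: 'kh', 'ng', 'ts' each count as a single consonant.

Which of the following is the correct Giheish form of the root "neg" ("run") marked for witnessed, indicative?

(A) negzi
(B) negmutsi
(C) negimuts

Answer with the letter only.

Attach evidentiality witnessed -muts → negmuts.
Attach mood indicative -i → negmutsi.
Vowel deletion: no change.
So the correct form is negmutsi, option (B).
(C) negimuts is wrong: it has the affixes in the wrong order.
(A) negzi is wrong: it uses assumed instead of witnessed for evidentiality.

B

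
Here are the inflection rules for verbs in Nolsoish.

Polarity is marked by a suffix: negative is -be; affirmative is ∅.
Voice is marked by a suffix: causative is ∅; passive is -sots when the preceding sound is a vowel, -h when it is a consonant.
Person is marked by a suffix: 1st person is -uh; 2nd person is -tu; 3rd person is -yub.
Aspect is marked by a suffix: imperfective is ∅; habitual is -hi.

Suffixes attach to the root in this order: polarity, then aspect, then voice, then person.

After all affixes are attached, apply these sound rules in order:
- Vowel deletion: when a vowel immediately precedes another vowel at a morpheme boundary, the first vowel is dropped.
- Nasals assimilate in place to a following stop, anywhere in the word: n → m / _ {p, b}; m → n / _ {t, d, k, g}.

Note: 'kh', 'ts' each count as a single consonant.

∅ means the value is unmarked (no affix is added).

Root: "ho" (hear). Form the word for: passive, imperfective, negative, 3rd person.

Attach polarity negative -be → hobe.
aspect = imperfective: zero marking, form stays hobe.
Attach voice passive -sots (after vowel 'e') → hobesots.
Attach person 3rd person -yub → hobesotsyub.
Vowel deletion: no change.
Nasal assimilation: no change.

hobesotsyub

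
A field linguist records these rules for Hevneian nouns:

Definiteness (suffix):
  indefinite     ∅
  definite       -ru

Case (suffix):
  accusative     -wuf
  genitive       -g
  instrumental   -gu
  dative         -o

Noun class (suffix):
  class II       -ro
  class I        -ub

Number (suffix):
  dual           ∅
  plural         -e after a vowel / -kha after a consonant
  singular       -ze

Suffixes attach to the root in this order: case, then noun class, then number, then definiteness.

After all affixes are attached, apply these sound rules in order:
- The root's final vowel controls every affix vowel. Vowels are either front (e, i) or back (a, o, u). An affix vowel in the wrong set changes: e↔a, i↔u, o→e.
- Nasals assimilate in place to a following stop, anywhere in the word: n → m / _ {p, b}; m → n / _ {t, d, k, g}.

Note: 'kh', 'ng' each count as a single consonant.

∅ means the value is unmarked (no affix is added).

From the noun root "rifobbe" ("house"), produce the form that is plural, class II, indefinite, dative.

rifobbeeree

Attach case dative -o → rifobbeo.
Attach noun class class II -ro → rifobbeoro.
Attach number plural -e (after vowel 'o') → rifobbeoroe.
definiteness = indefinite: zero marking, form stays rifobbeoroe.
Apply vowel harmony: rifobbeoroe → rifobbeeree.
Nasal assimilation: no change.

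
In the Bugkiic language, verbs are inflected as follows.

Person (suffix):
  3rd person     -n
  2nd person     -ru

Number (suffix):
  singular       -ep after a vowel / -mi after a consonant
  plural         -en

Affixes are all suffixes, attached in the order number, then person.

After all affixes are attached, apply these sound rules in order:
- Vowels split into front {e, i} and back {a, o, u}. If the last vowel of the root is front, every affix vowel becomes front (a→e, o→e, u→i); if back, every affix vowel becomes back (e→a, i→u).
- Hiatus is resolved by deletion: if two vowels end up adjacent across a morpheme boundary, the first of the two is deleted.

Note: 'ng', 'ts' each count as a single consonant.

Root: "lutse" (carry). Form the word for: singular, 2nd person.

Attach number singular -ep (after vowel 'e') → lutseep.
Attach person 2nd person -ru → lutseepru.
Apply vowel harmony: lutseepru → lutseepri.
Apply vowel deletion: lutseepri → lutsepri.

lutsepri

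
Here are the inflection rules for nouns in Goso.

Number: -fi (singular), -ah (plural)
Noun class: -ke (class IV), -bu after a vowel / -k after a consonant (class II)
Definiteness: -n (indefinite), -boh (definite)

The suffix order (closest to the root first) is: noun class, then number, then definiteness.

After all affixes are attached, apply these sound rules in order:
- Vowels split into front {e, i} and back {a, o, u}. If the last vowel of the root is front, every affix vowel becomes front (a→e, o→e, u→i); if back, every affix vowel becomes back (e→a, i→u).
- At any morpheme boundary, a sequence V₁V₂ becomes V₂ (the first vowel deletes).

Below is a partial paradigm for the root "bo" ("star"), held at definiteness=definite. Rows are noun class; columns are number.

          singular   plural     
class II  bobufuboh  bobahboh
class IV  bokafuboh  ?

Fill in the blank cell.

bokahboh

Attach noun class class IV -ke → boke.
Attach number plural -ah → bokeah.
Attach definiteness definite -boh → bokeahboh.
Apply vowel harmony: bokeahboh → bokaahboh.
Apply vowel deletion: bokaahboh → bokahboh.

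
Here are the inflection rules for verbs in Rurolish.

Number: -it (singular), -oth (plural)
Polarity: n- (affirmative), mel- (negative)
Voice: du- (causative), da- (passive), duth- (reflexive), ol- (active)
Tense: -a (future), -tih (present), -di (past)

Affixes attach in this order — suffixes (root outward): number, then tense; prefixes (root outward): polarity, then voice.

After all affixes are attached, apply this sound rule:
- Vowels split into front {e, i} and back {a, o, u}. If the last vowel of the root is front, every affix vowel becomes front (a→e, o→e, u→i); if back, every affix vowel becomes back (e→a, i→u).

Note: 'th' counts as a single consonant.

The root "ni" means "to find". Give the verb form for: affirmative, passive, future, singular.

Attach polarity affirmative n- → nni.
Attach voice passive da- → danni.
Attach number singular -it → danniit.
Attach tense future -a → danniita.
Apply vowel harmony: danniita → denniite.

denniite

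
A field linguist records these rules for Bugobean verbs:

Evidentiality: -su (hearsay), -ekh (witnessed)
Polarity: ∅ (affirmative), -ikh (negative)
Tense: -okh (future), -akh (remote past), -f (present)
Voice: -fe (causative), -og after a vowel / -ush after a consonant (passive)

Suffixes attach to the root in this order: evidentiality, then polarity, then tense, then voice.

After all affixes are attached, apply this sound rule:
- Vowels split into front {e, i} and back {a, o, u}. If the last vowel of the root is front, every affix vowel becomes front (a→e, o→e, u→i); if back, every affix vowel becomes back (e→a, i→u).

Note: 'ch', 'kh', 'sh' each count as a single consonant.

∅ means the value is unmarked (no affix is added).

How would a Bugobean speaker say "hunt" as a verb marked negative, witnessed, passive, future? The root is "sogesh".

Attach evidentiality witnessed -ekh → sogeshekh.
Attach polarity negative -ikh → sogeshekhikh.
Attach tense future -okh → sogeshekhikhokh.
Attach voice passive -ush (after consonant 'kh') → sogeshekhikhokhush.
Apply vowel harmony: sogeshekhikhokhush → sogeshekhikhekhish.

sogeshekhikhekhish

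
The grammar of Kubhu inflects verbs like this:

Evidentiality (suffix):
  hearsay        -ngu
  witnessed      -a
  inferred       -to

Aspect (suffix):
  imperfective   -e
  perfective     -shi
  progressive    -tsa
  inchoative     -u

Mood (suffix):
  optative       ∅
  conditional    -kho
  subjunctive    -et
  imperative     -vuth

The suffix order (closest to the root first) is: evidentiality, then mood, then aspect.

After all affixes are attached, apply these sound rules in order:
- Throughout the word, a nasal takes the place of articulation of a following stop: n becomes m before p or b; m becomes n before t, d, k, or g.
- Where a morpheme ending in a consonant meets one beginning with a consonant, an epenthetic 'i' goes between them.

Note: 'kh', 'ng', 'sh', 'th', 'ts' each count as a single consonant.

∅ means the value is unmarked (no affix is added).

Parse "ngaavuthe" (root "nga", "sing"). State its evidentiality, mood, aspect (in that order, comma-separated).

Segment: nga-a-vuth-e.
evidentiality: -a → witnessed.
mood: -vuth → imperative.
aspect: -e → imperfective.

witnessed, imperative, imperfective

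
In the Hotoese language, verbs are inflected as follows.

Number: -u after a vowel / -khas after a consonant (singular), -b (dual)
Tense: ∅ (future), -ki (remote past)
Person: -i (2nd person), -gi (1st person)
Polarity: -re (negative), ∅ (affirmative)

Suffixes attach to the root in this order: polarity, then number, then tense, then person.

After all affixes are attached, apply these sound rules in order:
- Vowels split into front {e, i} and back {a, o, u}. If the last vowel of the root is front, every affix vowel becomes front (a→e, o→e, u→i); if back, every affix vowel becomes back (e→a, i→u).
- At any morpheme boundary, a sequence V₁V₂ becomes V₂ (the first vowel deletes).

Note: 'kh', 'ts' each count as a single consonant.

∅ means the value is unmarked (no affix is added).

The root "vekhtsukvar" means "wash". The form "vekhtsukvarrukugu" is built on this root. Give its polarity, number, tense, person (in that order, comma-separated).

negative, singular, remote past, 1st person

Segment: vekhtsukvar-re-u-ki-gi.
polarity: -re → negative.
number: -u/khas → singular.
tense: -ki → remote past.
person: -gi → 1st person.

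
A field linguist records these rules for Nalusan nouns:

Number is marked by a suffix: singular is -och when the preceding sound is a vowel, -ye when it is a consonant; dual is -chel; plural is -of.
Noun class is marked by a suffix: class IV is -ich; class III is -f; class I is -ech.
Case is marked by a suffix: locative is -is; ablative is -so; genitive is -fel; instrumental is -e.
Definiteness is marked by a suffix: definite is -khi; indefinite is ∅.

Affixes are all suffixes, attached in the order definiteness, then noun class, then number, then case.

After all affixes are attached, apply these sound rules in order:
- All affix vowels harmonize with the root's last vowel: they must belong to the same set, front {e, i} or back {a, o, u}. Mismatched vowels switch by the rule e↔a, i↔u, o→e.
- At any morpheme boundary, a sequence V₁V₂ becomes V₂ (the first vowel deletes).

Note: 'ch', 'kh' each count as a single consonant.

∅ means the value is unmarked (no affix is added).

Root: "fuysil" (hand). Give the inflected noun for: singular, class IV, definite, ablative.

Attach definiteness definite -khi → fuysilkhi.
Attach noun class class IV -ich → fuysilkhiich.
Attach number singular -ye (after consonant 'ch') → fuysilkhiichye.
Attach case ablative -so → fuysilkhiichyeso.
Apply vowel harmony: fuysilkhiichyeso → fuysilkhiichyese.
Apply vowel deletion: fuysilkhiichyese → fuysilkhichyese.

fuysilkhichyese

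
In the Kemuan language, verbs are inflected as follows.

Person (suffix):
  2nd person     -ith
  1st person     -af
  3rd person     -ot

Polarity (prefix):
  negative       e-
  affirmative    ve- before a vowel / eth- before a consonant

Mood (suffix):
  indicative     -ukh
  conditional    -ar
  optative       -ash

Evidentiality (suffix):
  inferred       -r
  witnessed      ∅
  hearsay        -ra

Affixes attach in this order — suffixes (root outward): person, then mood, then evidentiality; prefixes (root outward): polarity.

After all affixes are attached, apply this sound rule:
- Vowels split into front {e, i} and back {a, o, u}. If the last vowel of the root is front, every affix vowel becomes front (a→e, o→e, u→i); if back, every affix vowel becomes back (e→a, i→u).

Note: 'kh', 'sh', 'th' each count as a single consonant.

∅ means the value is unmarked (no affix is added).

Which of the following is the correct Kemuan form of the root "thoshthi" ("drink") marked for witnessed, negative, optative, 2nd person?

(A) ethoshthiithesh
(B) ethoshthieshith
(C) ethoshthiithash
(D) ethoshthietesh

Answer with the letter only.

Attach polarity negative e- → ethoshthi.
Attach person 2nd person -ith → ethoshthiith.
Attach mood optative -ash → ethoshthiithash.
evidentiality = witnessed: zero marking, form stays ethoshthiithash.
Apply vowel harmony: ethoshthiithash → ethoshthiithesh.
So the correct form is ethoshthiithesh, option (A).
(B) ethoshthieshith is wrong: it has the affixes in the wrong order.
(C) ethoshthiithash is wrong: it fails to apply the sound rule(s).
(D) ethoshthietesh is wrong: it uses 3rd person instead of 2nd person for person.

A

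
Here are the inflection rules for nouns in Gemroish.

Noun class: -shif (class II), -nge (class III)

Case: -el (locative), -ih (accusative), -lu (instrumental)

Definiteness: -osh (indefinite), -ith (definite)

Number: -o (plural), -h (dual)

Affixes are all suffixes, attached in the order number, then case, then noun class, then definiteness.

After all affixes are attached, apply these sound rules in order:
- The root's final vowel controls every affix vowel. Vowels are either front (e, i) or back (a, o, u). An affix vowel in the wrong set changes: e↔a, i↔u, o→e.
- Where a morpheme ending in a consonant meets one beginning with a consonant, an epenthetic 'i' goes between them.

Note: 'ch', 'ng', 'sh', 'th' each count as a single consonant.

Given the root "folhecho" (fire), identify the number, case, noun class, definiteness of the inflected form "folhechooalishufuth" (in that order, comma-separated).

Segment: folhecho-o-el-shif-ith.
number: -o → plural.
case: -el → locative.
noun class: -shif → class II.
definiteness: -ith → definite.

plural, locative, class II, definite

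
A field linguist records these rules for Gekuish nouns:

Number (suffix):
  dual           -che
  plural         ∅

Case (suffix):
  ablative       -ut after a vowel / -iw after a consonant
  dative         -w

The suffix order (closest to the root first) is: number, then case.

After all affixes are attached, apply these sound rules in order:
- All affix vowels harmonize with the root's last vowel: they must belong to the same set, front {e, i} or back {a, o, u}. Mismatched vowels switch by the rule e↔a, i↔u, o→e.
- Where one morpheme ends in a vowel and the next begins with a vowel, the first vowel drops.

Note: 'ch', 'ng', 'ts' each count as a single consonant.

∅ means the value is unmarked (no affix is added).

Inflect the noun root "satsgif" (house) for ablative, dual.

satsgifchit

Attach number dual -che → satsgifche.
Attach case ablative -ut (after vowel 'e') → satsgifcheut.
Apply vowel harmony: satsgifcheut → satsgifcheit.
Apply vowel deletion: satsgifcheit → satsgifchit.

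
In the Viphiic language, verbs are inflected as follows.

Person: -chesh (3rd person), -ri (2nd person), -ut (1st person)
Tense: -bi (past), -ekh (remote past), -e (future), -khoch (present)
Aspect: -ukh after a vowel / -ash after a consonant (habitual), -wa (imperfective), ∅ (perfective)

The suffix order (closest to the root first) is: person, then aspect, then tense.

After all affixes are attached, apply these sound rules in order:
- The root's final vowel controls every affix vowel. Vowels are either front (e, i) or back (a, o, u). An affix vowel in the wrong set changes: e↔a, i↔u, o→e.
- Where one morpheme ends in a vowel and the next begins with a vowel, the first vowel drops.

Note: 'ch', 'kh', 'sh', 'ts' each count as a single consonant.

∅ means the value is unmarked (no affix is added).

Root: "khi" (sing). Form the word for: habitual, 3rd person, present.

khichesheshkhech

Attach person 3rd person -chesh → khichesh.
Attach aspect habitual -ash (after consonant 'sh') → khicheshash.
Attach tense present -khoch → khicheshashkhoch.
Apply vowel harmony: khicheshashkhoch → khichesheshkhech.
Vowel deletion: no change.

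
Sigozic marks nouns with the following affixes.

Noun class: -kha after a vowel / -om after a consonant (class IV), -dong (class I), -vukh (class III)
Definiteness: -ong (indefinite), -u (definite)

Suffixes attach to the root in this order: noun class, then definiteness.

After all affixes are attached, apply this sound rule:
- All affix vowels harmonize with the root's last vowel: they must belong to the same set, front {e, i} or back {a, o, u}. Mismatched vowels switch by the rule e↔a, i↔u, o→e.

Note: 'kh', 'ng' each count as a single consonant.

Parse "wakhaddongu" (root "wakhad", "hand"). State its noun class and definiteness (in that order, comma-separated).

class I, definite

Segment: wakhad-dong-u.
noun class: -dong → class I.
definiteness: -u → definite.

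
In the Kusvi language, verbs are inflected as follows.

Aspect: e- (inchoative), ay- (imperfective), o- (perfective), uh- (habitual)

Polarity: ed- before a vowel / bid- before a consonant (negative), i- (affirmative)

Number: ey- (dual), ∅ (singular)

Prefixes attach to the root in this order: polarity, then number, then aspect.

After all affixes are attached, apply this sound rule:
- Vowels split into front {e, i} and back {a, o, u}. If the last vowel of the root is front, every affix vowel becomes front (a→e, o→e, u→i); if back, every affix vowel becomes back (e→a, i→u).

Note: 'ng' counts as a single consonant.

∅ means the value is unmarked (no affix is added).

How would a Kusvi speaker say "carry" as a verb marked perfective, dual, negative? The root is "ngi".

Attach polarity negative bid- (before consonant 'ng') → bidngi.
Attach number dual ey- → eybidngi.
Attach aspect perfective o- → oeybidngi.
Apply vowel harmony: oeybidngi → eeybidngi.

eeybidngi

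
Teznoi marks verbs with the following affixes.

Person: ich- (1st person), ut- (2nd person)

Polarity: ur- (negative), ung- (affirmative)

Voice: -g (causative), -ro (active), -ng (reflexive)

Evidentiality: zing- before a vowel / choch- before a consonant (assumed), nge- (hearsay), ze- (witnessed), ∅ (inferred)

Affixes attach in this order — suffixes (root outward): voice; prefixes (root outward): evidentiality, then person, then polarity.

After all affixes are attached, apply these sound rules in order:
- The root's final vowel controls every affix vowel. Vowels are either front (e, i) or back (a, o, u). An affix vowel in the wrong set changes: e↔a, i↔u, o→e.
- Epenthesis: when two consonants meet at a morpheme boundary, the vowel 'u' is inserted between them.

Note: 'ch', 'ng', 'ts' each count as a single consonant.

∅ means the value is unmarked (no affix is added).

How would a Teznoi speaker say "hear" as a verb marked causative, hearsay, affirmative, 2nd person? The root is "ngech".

ingitungengechug

Attach voice causative -g → ngechg.
Attach evidentiality hearsay nge- → ngengechg.
Attach person 2nd person ut- → utngengechg.
Attach polarity affirmative ung- → ungutngengechg.
Apply vowel harmony: ungutngengechg → ingitngengechg.
Apply epenthesis: ingitngengechg → ingitungengechug.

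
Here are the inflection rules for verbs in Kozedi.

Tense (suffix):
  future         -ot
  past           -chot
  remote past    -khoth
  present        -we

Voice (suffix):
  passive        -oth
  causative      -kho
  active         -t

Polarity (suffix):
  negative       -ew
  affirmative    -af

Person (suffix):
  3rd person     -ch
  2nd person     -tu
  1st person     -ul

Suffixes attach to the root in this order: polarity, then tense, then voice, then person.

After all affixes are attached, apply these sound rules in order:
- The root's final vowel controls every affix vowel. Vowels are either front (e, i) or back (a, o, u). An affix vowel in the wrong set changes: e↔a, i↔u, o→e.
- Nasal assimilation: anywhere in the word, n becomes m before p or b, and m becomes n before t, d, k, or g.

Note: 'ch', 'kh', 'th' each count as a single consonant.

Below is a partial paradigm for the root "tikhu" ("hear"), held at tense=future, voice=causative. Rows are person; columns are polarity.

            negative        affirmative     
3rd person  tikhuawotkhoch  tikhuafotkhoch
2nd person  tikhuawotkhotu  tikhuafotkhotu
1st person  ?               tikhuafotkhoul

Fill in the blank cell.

tikhuawotkhoul

Attach polarity negative -ew → tikhuew.
Attach tense future -ot → tikhuewot.
Attach voice causative -kho → tikhuewotkho.
Attach person 1st person -ul → tikhuewotkhoul.
Apply vowel harmony: tikhuewotkhoul → tikhuawotkhoul.
Nasal assimilation: no change.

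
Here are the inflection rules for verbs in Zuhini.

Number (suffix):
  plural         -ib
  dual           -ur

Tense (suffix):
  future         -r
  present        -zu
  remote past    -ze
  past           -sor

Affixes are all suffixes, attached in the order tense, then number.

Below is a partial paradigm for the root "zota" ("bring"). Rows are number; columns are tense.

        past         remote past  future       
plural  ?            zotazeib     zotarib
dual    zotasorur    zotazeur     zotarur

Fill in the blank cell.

zotasorib

Attach tense past -sor → zotasor.
Attach number plural -ib → zotasorib.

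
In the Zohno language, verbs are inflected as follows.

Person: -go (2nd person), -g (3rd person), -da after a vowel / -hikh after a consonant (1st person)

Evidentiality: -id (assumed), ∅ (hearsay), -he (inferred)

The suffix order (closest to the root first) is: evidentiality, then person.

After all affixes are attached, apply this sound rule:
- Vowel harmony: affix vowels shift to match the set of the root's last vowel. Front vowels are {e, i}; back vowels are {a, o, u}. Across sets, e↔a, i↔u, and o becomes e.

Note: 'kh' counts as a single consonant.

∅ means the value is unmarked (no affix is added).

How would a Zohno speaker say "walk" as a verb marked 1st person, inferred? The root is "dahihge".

Attach evidentiality inferred -he → dahihgehe.
Attach person 1st person -da (after vowel 'e') → dahihgeheda.
Apply vowel harmony: dahihgeheda → dahihgehede.

dahihgehede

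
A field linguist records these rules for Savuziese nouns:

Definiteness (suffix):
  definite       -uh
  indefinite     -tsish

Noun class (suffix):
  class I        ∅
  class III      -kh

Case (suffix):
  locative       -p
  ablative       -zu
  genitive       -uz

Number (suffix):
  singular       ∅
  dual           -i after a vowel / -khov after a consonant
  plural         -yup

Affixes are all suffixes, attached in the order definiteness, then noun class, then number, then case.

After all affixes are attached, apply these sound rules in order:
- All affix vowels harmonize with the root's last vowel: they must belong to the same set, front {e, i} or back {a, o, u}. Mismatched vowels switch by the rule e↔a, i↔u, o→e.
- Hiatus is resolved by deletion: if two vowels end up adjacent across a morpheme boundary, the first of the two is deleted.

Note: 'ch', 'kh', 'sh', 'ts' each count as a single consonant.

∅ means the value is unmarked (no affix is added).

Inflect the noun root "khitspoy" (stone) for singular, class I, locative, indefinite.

Attach definiteness indefinite -tsish → khitspoytsish.
noun class = class I: zero marking, form stays khitspoytsish.
number = singular: zero marking, form stays khitspoytsish.
Attach case locative -p → khitspoytsishp.
Apply vowel harmony: khitspoytsishp → khitspoytsushp.
Vowel deletion: no change.

khitspoytsushp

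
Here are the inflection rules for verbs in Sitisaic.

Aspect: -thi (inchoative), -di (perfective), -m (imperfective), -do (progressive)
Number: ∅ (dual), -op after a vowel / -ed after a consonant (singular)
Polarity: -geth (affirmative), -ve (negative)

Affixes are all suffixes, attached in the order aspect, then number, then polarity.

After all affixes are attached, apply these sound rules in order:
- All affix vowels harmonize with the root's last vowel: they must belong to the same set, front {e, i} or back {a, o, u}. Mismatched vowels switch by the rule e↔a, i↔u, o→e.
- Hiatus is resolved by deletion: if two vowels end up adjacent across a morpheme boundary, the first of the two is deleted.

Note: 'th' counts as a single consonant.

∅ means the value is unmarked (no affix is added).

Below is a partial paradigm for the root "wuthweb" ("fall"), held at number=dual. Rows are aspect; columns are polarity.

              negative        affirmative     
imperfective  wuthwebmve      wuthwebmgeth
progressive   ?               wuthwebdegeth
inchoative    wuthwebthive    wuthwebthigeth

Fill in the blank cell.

wuthwebdeve

Attach aspect progressive -do → wuthwebdo.
number = dual: zero marking, form stays wuthwebdo.
Attach polarity negative -ve → wuthwebdove.
Apply vowel harmony: wuthwebdove → wuthwebdeve.
Vowel deletion: no change.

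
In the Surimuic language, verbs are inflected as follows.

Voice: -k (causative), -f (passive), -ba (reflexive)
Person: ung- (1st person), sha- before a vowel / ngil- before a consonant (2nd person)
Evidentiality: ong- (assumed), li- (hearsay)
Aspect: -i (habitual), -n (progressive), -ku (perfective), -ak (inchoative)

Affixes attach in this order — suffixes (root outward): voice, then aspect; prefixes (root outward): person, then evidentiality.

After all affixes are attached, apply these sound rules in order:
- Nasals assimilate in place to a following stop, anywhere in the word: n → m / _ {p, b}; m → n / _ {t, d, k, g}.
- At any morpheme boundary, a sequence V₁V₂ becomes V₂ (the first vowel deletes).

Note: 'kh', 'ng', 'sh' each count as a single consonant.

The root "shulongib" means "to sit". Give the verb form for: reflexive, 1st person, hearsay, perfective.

lungshulongibbaku

Attach voice reflexive -ba → shulongibba.
Attach person 1st person ung- → ungshulongibba.
Attach evidentiality hearsay li- → liungshulongibba.
Attach aspect perfective -ku → liungshulongibbaku.
Nasal assimilation: no change.
Apply vowel deletion: liungshulongibbaku → lungshulongibbaku.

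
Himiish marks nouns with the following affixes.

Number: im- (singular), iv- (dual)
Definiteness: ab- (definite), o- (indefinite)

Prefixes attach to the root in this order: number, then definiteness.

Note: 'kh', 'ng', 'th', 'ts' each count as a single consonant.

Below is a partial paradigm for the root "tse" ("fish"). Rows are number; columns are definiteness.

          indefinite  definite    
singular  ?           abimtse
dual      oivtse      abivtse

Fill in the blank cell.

oimtse

Attach number singular im- → imtse.
Attach definiteness indefinite o- → oimtse.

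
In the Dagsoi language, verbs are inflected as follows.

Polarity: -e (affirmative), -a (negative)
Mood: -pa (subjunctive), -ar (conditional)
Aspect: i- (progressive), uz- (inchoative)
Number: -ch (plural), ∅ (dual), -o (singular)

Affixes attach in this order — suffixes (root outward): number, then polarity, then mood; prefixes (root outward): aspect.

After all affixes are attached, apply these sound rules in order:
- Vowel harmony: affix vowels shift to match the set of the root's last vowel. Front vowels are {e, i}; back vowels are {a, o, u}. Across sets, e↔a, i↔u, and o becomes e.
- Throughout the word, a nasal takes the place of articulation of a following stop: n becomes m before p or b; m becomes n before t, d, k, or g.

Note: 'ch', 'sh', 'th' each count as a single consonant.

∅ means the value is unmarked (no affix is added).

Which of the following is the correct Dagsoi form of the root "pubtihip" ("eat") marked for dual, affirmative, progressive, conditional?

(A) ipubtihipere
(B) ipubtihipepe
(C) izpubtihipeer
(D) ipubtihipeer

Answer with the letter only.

D

number = dual: zero marking, form stays pubtihip.
Attach polarity affirmative -e → pubtihipe.
Attach mood conditional -ar → pubtihipear.
Attach aspect progressive i- → ipubtihipear.
Apply vowel harmony: ipubtihipear → ipubtihipeer.
Nasal assimilation: no change.
So the correct form is ipubtihipeer, option (D).
(C) izpubtihipeer is wrong: it uses inchoative instead of progressive for aspect.
(B) ipubtihipepe is wrong: it uses subjunctive instead of conditional for mood.
(A) ipubtihipere is wrong: it has the affixes in the wrong order.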